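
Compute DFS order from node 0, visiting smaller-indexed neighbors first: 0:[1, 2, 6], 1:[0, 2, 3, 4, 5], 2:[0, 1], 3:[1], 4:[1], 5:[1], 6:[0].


DFS stack-based: start with [0]
Visit order: [0, 1, 2, 3, 4, 5, 6]


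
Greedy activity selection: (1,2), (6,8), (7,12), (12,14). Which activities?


Greedy: pick earliest-ending, then skip overlaps.
Selected (3 activities): [(1, 2), (6, 8), (12, 14)]


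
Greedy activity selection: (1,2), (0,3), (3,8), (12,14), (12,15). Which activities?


Greedy: pick earliest-ending, then skip overlaps.
Selected (3 activities): [(1, 2), (3, 8), (12, 14)]


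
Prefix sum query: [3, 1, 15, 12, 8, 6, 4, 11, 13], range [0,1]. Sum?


Prefix sums: [0, 3, 4, 19, 31, 39, 45, 49, 60, 73]
Sum[0..1] = prefix[2] - prefix[0] = 4 - 0 = 4


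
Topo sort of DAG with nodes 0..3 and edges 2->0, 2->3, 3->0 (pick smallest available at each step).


Kahn's algorithm, process smallest node first
Order: [1, 2, 3, 0]


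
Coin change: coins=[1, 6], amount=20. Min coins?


dp[0]=0; dp[i]=1+min(dp[i-c] for c in coins)
...dp[15]=5, dp[16]=6, dp[17]=7, dp[18]=3, dp[19]=4, dp[20]=5
Minimum coins for 20 = 5


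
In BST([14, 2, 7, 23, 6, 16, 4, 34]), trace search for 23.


BST root = 14
Search for 23: compare at each node
Path: [14, 23]


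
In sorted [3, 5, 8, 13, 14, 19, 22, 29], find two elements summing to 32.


Two pointers: lo=0, hi=7
Found pair: (3, 29) summing to 32


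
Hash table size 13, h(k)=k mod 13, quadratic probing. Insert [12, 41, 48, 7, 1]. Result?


Insertions: 12->slot 12; 41->slot 2; 48->slot 9; 7->slot 7; 1->slot 1
Table: [None, 1, 41, None, None, None, None, 7, None, 48, None, None, 12]


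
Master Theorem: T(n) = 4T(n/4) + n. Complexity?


a=4, b=4, c=1. log_4(4)=1 = c=1. Case 2: O(n^c log n) = O(n log n)
Complexity: O(n log n)


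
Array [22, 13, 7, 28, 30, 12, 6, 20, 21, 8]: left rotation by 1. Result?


Left rotate by 1: [13, 7, 28, 30, 12, 6, 20, 21, 8, 22]


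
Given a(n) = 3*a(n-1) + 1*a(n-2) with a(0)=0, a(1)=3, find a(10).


Build bottom-up:
...a(8)=11781, a(9)=38910, a(10)=3*38910+1*11781=128511


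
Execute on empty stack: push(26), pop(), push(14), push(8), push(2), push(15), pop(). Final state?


push(26) -> [26]
pop() returns 26 -> []
push(14) -> [14]
push(8) -> [14, 8]
push(2) -> [14, 8, 2]
push(15) -> [14, 8, 2, 15]
pop() returns 15 -> [14, 8, 2]
Final stack (bottom to top): [14, 8, 2]


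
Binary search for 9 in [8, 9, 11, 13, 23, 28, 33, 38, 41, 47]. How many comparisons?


Search for 9:
[0,9] mid=4 arr[4]=23
[0,3] mid=1 arr[1]=9
Total: 2 comparisons


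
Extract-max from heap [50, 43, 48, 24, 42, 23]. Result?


Max = 50
Replace root with last, heapify down
Resulting heap: [48, 43, 23, 24, 42]


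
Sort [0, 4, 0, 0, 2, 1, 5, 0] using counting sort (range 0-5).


Count array: [4, 1, 1, 0, 1, 1]
Reconstruct: [0, 0, 0, 0, 1, 2, 4, 5]


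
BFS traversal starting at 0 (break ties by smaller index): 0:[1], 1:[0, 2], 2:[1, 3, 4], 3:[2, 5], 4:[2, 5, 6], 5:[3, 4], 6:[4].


BFS queue: start with [0]
Visit order: [0, 1, 2, 3, 4, 5, 6]


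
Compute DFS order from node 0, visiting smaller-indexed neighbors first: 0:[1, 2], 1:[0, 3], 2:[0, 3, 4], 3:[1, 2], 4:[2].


DFS stack-based: start with [0]
Visit order: [0, 1, 3, 2, 4]


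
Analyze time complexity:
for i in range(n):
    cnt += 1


Per nesting level: O(n) = O(n)
Complexity: O(n)


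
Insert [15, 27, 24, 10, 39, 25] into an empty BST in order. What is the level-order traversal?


Root = 15; build tree by BST insertion.
Level-Order traversal: [15, 10, 27, 24, 39, 25]


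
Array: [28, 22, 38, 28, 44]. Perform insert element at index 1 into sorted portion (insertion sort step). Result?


After one pass: [22, 28, 38, 28, 44]


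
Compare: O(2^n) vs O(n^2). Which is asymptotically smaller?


quadratic grows slower than exponential
O(n^2) is asymptotically smaller; O(2^n) grows faster


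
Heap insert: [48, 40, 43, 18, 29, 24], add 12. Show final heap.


Append 12: [48, 40, 43, 18, 29, 24, 12]
Bubble up: no swaps needed
Result: [48, 40, 43, 18, 29, 24, 12]


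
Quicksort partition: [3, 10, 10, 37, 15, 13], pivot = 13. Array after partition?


Elements <= 13 go left of pivot.
Result: [3, 10, 10, 13, 15, 37], pivot at index 3


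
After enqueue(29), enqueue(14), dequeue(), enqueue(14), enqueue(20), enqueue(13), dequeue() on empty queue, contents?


enqueue(29) -> [29]
enqueue(14) -> [29, 14]
dequeue() returns 29 -> [14]
enqueue(14) -> [14, 14]
enqueue(20) -> [14, 14, 20]
enqueue(13) -> [14, 14, 20, 13]
dequeue() returns 14 -> [14, 20, 13]
Final queue (front to back): [14, 20, 13]


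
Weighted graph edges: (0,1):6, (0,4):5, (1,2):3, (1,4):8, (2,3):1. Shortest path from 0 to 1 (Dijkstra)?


Dijkstra from 0:
Distances: {0: 0, 1: 6, 2: 9, 3: 10, 4: 5}
Shortest distance to 1 = 6, path = [0, 1]


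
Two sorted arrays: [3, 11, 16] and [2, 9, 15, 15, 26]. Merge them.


Compare heads, take smaller each step.
Merged: [2, 3, 9, 11, 15, 15, 16, 26]


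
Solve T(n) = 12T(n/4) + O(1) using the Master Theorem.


a=12, b=4, c=0. log_4(12)=1.792 > c=0. Case 1: O(n^log_b(a)) = O(n^1.792)
Complexity: O(n^1.792)


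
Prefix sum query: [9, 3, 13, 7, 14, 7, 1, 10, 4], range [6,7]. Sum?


Prefix sums: [0, 9, 12, 25, 32, 46, 53, 54, 64, 68]
Sum[6..7] = prefix[8] - prefix[6] = 64 - 53 = 11


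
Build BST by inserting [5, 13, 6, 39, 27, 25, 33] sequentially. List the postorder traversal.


Root = 5; build tree by BST insertion.
Postorder traversal: [6, 25, 33, 27, 39, 13, 5]


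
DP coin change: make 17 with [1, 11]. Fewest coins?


dp[0]=0; dp[i]=1+min(dp[i-c] for c in coins)
...dp[12]=2, dp[13]=3, dp[14]=4, dp[15]=5, dp[16]=6, dp[17]=7
Minimum coins for 17 = 7


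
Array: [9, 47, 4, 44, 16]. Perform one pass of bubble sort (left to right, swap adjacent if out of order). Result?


After one pass: [9, 4, 44, 16, 47]


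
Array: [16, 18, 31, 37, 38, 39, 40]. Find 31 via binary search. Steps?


Search for 31:
[0,6] mid=3 arr[3]=37
[0,2] mid=1 arr[1]=18
[2,2] mid=2 arr[2]=31
Total: 3 comparisons


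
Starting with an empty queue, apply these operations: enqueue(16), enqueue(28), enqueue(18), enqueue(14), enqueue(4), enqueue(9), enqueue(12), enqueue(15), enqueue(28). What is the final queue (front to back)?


enqueue(16) -> [16]
enqueue(28) -> [16, 28]
enqueue(18) -> [16, 28, 18]
enqueue(14) -> [16, 28, 18, 14]
enqueue(4) -> [16, 28, 18, 14, 4]
enqueue(9) -> [16, 28, 18, 14, 4, 9]
enqueue(12) -> [16, 28, 18, 14, 4, 9, 12]
enqueue(15) -> [16, 28, 18, 14, 4, 9, 12, 15]
enqueue(28) -> [16, 28, 18, 14, 4, 9, 12, 15, 28]
Final queue (front to back): [16, 28, 18, 14, 4, 9, 12, 15, 28]


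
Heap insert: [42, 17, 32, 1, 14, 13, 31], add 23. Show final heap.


Append 23: [42, 17, 32, 1, 14, 13, 31, 23]
Bubble up: swap idx 7(23) with idx 3(1); swap idx 3(23) with idx 1(17)
Result: [42, 23, 32, 17, 14, 13, 31, 1]


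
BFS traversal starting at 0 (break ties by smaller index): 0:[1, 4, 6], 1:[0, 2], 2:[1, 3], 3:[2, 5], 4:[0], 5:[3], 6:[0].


BFS queue: start with [0]
Visit order: [0, 1, 4, 6, 2, 3, 5]


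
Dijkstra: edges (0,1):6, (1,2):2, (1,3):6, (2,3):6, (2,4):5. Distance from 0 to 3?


Dijkstra from 0:
Distances: {0: 0, 1: 6, 2: 8, 3: 12, 4: 13}
Shortest distance to 3 = 12, path = [0, 1, 3]


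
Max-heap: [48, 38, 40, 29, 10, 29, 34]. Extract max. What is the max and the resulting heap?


Max = 48
Replace root with last, heapify down
Resulting heap: [40, 38, 34, 29, 10, 29]


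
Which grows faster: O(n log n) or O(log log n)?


double-logarithmic grows slower than linearithmic
O(log log n) is asymptotically smaller; O(n log n) grows faster


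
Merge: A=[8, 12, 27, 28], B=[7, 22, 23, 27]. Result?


Compare heads, take smaller each step.
Merged: [7, 8, 12, 22, 23, 27, 27, 28]


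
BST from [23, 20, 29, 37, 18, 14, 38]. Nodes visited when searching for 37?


BST root = 23
Search for 37: compare at each node
Path: [23, 29, 37]


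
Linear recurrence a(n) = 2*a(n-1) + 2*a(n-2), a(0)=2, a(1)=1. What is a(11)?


Build bottom-up:
...a(9)=6032, a(10)=16480, a(11)=2*16480+2*6032=45024


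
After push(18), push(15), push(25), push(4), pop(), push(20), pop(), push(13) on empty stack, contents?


push(18) -> [18]
push(15) -> [18, 15]
push(25) -> [18, 15, 25]
push(4) -> [18, 15, 25, 4]
pop() returns 4 -> [18, 15, 25]
push(20) -> [18, 15, 25, 20]
pop() returns 20 -> [18, 15, 25]
push(13) -> [18, 15, 25, 13]
Final stack (bottom to top): [18, 15, 25, 13]


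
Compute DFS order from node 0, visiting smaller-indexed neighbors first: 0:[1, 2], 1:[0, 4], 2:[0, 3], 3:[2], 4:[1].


DFS stack-based: start with [0]
Visit order: [0, 1, 4, 2, 3]


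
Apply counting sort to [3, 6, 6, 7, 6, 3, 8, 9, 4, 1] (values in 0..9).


Count array: [0, 1, 0, 2, 1, 0, 3, 1, 1, 1]
Reconstruct: [1, 3, 3, 4, 6, 6, 6, 7, 8, 9]


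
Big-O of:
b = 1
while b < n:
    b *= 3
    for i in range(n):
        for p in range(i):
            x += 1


Per nesting level: O(log n) * O(n) * O(n) [triangular over i] = O(n^2 log n)
Complexity: O(n^2 log n)


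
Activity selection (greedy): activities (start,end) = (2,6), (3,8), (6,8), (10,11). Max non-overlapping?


Greedy: pick earliest-ending, then skip overlaps.
Selected (3 activities): [(2, 6), (6, 8), (10, 11)]


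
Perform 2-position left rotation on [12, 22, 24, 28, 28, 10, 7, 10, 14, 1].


Left rotate by 2: [24, 28, 28, 10, 7, 10, 14, 1, 12, 22]


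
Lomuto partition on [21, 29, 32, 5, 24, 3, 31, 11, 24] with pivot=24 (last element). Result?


Elements <= 24 go left of pivot.
Result: [21, 5, 24, 3, 11, 24, 31, 32, 29], pivot at index 5


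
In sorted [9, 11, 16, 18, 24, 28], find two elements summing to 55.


Two pointers: lo=0, hi=5
No pair sums to 55


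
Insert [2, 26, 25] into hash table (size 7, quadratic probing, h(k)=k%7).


Insertions: 2->slot 2; 26->slot 5; 25->slot 4
Table: [None, None, 2, None, 25, 26, None]


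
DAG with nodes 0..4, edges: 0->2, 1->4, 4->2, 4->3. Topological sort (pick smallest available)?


Kahn's algorithm, process smallest node first
Order: [0, 1, 4, 2, 3]


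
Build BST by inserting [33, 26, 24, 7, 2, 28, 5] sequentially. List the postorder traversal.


Root = 33; build tree by BST insertion.
Postorder traversal: [5, 2, 7, 24, 28, 26, 33]


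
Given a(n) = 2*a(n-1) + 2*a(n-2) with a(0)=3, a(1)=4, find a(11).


Build bottom-up:
...a(9)=15168, a(10)=41440, a(11)=2*41440+2*15168=113216


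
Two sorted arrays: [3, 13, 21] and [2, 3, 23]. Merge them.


Compare heads, take smaller each step.
Merged: [2, 3, 3, 13, 21, 23]


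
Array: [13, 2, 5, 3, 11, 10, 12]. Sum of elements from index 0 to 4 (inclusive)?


Prefix sums: [0, 13, 15, 20, 23, 34, 44, 56]
Sum[0..4] = prefix[5] - prefix[0] = 34 - 0 = 34


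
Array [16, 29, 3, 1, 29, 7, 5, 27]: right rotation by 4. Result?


Right rotate by 4: [29, 7, 5, 27, 16, 29, 3, 1]


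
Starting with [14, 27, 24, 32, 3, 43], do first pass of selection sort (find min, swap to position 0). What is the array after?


After one pass: [3, 27, 24, 32, 14, 43]


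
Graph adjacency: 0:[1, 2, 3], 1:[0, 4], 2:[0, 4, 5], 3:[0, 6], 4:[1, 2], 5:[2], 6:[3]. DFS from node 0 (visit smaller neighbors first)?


DFS stack-based: start with [0]
Visit order: [0, 1, 4, 2, 5, 3, 6]


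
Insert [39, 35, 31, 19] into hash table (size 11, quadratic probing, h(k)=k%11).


Insertions: 39->slot 6; 35->slot 2; 31->slot 9; 19->slot 8
Table: [None, None, 35, None, None, None, 39, None, 19, 31, None]


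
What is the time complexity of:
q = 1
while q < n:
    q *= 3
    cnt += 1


Per nesting level: O(log n) = O(log n)
Complexity: O(log n)


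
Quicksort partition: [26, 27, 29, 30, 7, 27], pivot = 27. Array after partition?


Elements <= 27 go left of pivot.
Result: [26, 27, 7, 27, 29, 30], pivot at index 3


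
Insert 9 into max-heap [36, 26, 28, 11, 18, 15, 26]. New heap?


Append 9: [36, 26, 28, 11, 18, 15, 26, 9]
Bubble up: no swaps needed
Result: [36, 26, 28, 11, 18, 15, 26, 9]


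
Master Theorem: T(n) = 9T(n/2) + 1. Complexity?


a=9, b=2, c=0. log_2(9)=3.170 > c=0. Case 1: O(n^log_b(a)) = O(n^3.170)
Complexity: O(n^3.170)


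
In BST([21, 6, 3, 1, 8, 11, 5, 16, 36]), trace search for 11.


BST root = 21
Search for 11: compare at each node
Path: [21, 6, 8, 11]


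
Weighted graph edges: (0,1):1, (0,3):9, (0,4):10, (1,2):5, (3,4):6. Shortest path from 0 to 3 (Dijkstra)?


Dijkstra from 0:
Distances: {0: 0, 1: 1, 2: 6, 3: 9, 4: 10}
Shortest distance to 3 = 9, path = [0, 3]


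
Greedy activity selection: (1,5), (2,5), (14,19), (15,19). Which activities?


Greedy: pick earliest-ending, then skip overlaps.
Selected (2 activities): [(1, 5), (14, 19)]


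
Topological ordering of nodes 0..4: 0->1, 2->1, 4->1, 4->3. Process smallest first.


Kahn's algorithm, process smallest node first
Order: [0, 2, 4, 1, 3]


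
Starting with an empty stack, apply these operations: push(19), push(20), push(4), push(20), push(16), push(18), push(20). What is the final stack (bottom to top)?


push(19) -> [19]
push(20) -> [19, 20]
push(4) -> [19, 20, 4]
push(20) -> [19, 20, 4, 20]
push(16) -> [19, 20, 4, 20, 16]
push(18) -> [19, 20, 4, 20, 16, 18]
push(20) -> [19, 20, 4, 20, 16, 18, 20]
Final stack (bottom to top): [19, 20, 4, 20, 16, 18, 20]


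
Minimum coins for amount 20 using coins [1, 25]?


dp[0]=0; dp[i]=1+min(dp[i-c] for c in coins)
...dp[15]=15, dp[16]=16, dp[17]=17, dp[18]=18, dp[19]=19, dp[20]=20
Minimum coins for 20 = 20


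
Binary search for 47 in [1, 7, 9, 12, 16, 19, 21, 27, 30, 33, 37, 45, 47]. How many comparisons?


Search for 47:
[0,12] mid=6 arr[6]=21
[7,12] mid=9 arr[9]=33
[10,12] mid=11 arr[11]=45
[12,12] mid=12 arr[12]=47
Total: 4 comparisons


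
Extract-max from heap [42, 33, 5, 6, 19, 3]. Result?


Max = 42
Replace root with last, heapify down
Resulting heap: [33, 19, 5, 6, 3]


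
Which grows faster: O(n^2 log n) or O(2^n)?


n^2 log n grows slower than exponential
O(n^2 log n) is asymptotically smaller; O(2^n) grows faster


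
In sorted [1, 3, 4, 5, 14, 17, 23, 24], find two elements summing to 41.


Two pointers: lo=0, hi=7
Found pair: (17, 24) summing to 41


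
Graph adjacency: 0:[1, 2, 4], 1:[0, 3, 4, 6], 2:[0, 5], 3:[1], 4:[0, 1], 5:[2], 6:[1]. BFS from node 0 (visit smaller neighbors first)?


BFS queue: start with [0]
Visit order: [0, 1, 2, 4, 3, 6, 5]


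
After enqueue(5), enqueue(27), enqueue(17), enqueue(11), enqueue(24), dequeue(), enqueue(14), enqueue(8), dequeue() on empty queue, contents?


enqueue(5) -> [5]
enqueue(27) -> [5, 27]
enqueue(17) -> [5, 27, 17]
enqueue(11) -> [5, 27, 17, 11]
enqueue(24) -> [5, 27, 17, 11, 24]
dequeue() returns 5 -> [27, 17, 11, 24]
enqueue(14) -> [27, 17, 11, 24, 14]
enqueue(8) -> [27, 17, 11, 24, 14, 8]
dequeue() returns 27 -> [17, 11, 24, 14, 8]
Final queue (front to back): [17, 11, 24, 14, 8]


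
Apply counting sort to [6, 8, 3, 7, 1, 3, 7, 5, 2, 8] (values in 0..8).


Count array: [0, 1, 1, 2, 0, 1, 1, 2, 2]
Reconstruct: [1, 2, 3, 3, 5, 6, 7, 7, 8, 8]


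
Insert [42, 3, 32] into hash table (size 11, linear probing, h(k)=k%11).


Insertions: 42->slot 9; 3->slot 3; 32->slot 10
Table: [None, None, None, 3, None, None, None, None, None, 42, 32]


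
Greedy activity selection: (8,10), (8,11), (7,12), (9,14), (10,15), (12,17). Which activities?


Greedy: pick earliest-ending, then skip overlaps.
Selected (2 activities): [(8, 10), (10, 15)]


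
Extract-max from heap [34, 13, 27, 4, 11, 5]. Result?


Max = 34
Replace root with last, heapify down
Resulting heap: [27, 13, 5, 4, 11]


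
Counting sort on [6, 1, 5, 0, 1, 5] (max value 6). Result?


Count array: [1, 2, 0, 0, 0, 2, 1]
Reconstruct: [0, 1, 1, 5, 5, 6]


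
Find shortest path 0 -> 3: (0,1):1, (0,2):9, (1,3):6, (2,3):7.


Dijkstra from 0:
Distances: {0: 0, 1: 1, 2: 9, 3: 7}
Shortest distance to 3 = 7, path = [0, 1, 3]


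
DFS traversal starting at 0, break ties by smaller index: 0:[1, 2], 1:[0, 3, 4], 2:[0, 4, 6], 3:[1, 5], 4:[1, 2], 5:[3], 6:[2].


DFS stack-based: start with [0]
Visit order: [0, 1, 3, 5, 4, 2, 6]


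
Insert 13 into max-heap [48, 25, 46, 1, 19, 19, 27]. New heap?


Append 13: [48, 25, 46, 1, 19, 19, 27, 13]
Bubble up: swap idx 7(13) with idx 3(1)
Result: [48, 25, 46, 13, 19, 19, 27, 1]


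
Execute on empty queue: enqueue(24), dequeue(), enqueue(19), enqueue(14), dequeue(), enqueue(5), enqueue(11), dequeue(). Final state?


enqueue(24) -> [24]
dequeue() returns 24 -> []
enqueue(19) -> [19]
enqueue(14) -> [19, 14]
dequeue() returns 19 -> [14]
enqueue(5) -> [14, 5]
enqueue(11) -> [14, 5, 11]
dequeue() returns 14 -> [5, 11]
Final queue (front to back): [5, 11]


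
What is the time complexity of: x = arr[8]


Analysis: constant-time operation, no loop
Complexity: O(1)


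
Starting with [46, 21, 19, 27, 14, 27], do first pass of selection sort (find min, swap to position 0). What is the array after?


After one pass: [14, 21, 19, 27, 46, 27]


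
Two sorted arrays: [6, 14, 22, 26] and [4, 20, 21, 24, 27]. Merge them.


Compare heads, take smaller each step.
Merged: [4, 6, 14, 20, 21, 22, 24, 26, 27]


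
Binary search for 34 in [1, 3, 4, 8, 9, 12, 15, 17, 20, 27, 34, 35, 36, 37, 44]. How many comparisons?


Search for 34:
[0,14] mid=7 arr[7]=17
[8,14] mid=11 arr[11]=35
[8,10] mid=9 arr[9]=27
[10,10] mid=10 arr[10]=34
Total: 4 comparisons


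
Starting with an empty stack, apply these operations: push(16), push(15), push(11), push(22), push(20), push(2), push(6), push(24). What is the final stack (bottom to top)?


push(16) -> [16]
push(15) -> [16, 15]
push(11) -> [16, 15, 11]
push(22) -> [16, 15, 11, 22]
push(20) -> [16, 15, 11, 22, 20]
push(2) -> [16, 15, 11, 22, 20, 2]
push(6) -> [16, 15, 11, 22, 20, 2, 6]
push(24) -> [16, 15, 11, 22, 20, 2, 6, 24]
Final stack (bottom to top): [16, 15, 11, 22, 20, 2, 6, 24]


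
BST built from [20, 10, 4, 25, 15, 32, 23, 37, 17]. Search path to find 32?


BST root = 20
Search for 32: compare at each node
Path: [20, 25, 32]


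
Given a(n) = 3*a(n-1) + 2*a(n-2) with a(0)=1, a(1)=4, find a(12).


Build bottom-up:
...a(10)=363314, a(11)=1293962, a(12)=3*1293962+2*363314=4608514


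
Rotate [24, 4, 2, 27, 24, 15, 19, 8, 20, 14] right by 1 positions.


Right rotate by 1: [14, 24, 4, 2, 27, 24, 15, 19, 8, 20]


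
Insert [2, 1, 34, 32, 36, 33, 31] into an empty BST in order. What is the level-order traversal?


Root = 2; build tree by BST insertion.
Level-Order traversal: [2, 1, 34, 32, 36, 31, 33]


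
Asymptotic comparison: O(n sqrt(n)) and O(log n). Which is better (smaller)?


logarithmic grows slower than n^1.5
O(log n) is asymptotically smaller; O(n sqrt(n)) grows faster


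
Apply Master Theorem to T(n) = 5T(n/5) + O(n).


a=5, b=5, c=1. log_5(5)=1 = c=1. Case 2: O(n^c log n) = O(n log n)
Complexity: O(n log n)


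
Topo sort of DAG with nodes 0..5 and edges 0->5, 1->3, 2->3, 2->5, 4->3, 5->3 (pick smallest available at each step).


Kahn's algorithm, process smallest node first
Order: [0, 1, 2, 4, 5, 3]


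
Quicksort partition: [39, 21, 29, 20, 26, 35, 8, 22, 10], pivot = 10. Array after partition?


Elements <= 10 go left of pivot.
Result: [8, 10, 29, 20, 26, 35, 39, 22, 21], pivot at index 1


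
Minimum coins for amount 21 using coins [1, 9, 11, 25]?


dp[0]=0; dp[i]=1+min(dp[i-c] for c in coins)
...dp[16]=6, dp[17]=7, dp[18]=2, dp[19]=3, dp[20]=2, dp[21]=3
Minimum coins for 21 = 3


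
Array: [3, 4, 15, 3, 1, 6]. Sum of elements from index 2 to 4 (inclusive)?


Prefix sums: [0, 3, 7, 22, 25, 26, 32]
Sum[2..4] = prefix[5] - prefix[2] = 26 - 7 = 19


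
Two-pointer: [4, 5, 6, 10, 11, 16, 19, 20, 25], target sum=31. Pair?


Two pointers: lo=0, hi=8
Found pair: (6, 25) summing to 31


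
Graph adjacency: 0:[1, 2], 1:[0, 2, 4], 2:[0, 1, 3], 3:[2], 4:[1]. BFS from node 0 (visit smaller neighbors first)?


BFS queue: start with [0]
Visit order: [0, 1, 2, 4, 3]


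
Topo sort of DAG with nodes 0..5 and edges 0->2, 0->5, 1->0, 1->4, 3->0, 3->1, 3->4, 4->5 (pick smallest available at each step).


Kahn's algorithm, process smallest node first
Order: [3, 1, 0, 2, 4, 5]


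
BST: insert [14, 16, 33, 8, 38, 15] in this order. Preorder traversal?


Root = 14; build tree by BST insertion.
Preorder traversal: [14, 8, 16, 15, 33, 38]


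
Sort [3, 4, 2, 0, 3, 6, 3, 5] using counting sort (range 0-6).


Count array: [1, 0, 1, 3, 1, 1, 1]
Reconstruct: [0, 2, 3, 3, 3, 4, 5, 6]


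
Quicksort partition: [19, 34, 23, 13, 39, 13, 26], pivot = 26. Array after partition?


Elements <= 26 go left of pivot.
Result: [19, 23, 13, 13, 26, 34, 39], pivot at index 4


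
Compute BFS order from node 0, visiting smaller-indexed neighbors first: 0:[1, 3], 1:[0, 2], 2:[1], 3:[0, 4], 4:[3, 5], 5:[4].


BFS queue: start with [0]
Visit order: [0, 1, 3, 2, 4, 5]


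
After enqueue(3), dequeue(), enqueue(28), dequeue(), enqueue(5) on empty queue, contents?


enqueue(3) -> [3]
dequeue() returns 3 -> []
enqueue(28) -> [28]
dequeue() returns 28 -> []
enqueue(5) -> [5]
Final queue (front to back): [5]


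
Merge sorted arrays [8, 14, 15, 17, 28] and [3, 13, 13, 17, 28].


Compare heads, take smaller each step.
Merged: [3, 8, 13, 13, 14, 15, 17, 17, 28, 28]


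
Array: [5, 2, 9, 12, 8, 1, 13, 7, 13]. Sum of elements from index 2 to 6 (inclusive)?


Prefix sums: [0, 5, 7, 16, 28, 36, 37, 50, 57, 70]
Sum[2..6] = prefix[7] - prefix[2] = 50 - 7 = 43


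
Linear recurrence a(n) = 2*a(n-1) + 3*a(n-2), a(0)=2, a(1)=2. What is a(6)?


Build bottom-up:
...a(4)=82, a(5)=242, a(6)=2*242+3*82=730


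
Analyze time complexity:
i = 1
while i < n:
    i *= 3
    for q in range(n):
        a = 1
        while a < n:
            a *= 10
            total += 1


Per nesting level: O(log n) * O(n) * O(log n) = O(n (log n)^2)
Complexity: O(n (log n)^2)


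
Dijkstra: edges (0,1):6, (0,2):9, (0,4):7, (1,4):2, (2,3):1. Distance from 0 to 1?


Dijkstra from 0:
Distances: {0: 0, 1: 6, 2: 9, 3: 10, 4: 7}
Shortest distance to 1 = 6, path = [0, 1]


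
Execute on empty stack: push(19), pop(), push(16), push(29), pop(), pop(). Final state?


push(19) -> [19]
pop() returns 19 -> []
push(16) -> [16]
push(29) -> [16, 29]
pop() returns 29 -> [16]
pop() returns 16 -> []
Final stack (bottom to top): []


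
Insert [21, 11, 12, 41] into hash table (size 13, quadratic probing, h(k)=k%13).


Insertions: 21->slot 8; 11->slot 11; 12->slot 12; 41->slot 2
Table: [None, None, 41, None, None, None, None, None, 21, None, None, 11, 12]


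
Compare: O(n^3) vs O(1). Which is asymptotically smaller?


constant grows slower than cubic
O(1) is asymptotically smaller; O(n^3) grows faster


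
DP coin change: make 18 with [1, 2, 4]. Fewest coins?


dp[0]=0; dp[i]=1+min(dp[i-c] for c in coins)
...dp[13]=4, dp[14]=4, dp[15]=5, dp[16]=4, dp[17]=5, dp[18]=5
Minimum coins for 18 = 5


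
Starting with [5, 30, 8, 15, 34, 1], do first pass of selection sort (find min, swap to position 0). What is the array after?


After one pass: [1, 30, 8, 15, 34, 5]


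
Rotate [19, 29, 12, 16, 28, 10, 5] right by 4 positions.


Right rotate by 4: [16, 28, 10, 5, 19, 29, 12]


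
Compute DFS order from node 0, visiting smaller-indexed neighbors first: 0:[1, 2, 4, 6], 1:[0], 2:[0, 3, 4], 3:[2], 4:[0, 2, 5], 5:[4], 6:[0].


DFS stack-based: start with [0]
Visit order: [0, 1, 2, 3, 4, 5, 6]


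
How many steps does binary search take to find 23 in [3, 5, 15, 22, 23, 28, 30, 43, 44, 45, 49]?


Search for 23:
[0,10] mid=5 arr[5]=28
[0,4] mid=2 arr[2]=15
[3,4] mid=3 arr[3]=22
[4,4] mid=4 arr[4]=23
Total: 4 comparisons


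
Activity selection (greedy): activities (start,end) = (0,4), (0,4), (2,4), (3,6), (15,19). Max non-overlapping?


Greedy: pick earliest-ending, then skip overlaps.
Selected (2 activities): [(0, 4), (15, 19)]


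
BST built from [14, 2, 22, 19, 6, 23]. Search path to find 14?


BST root = 14
Search for 14: compare at each node
Path: [14]


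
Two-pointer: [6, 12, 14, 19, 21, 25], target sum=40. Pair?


Two pointers: lo=0, hi=5
Found pair: (19, 21) summing to 40


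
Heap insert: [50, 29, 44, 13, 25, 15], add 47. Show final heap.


Append 47: [50, 29, 44, 13, 25, 15, 47]
Bubble up: swap idx 6(47) with idx 2(44)
Result: [50, 29, 47, 13, 25, 15, 44]


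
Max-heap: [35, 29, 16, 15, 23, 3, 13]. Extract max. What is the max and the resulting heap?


Max = 35
Replace root with last, heapify down
Resulting heap: [29, 23, 16, 15, 13, 3]


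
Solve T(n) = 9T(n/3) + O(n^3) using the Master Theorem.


a=9, b=3, c=3. log_3(9)=2 < c=3. Case 3: O(n^c) = O(n^3)
Complexity: O(n^3)


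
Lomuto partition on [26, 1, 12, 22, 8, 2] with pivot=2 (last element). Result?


Elements <= 2 go left of pivot.
Result: [1, 2, 12, 22, 8, 26], pivot at index 1


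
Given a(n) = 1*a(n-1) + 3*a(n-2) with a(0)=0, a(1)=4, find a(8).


Build bottom-up:
...a(6)=160, a(7)=388, a(8)=1*388+3*160=868


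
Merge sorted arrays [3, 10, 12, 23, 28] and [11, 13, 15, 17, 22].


Compare heads, take smaller each step.
Merged: [3, 10, 11, 12, 13, 15, 17, 22, 23, 28]


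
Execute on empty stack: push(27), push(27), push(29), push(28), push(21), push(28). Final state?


push(27) -> [27]
push(27) -> [27, 27]
push(29) -> [27, 27, 29]
push(28) -> [27, 27, 29, 28]
push(21) -> [27, 27, 29, 28, 21]
push(28) -> [27, 27, 29, 28, 21, 28]
Final stack (bottom to top): [27, 27, 29, 28, 21, 28]


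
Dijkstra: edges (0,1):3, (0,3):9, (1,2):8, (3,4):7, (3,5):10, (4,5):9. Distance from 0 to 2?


Dijkstra from 0:
Distances: {0: 0, 1: 3, 2: 11, 3: 9, 4: 16, 5: 19}
Shortest distance to 2 = 11, path = [0, 1, 2]


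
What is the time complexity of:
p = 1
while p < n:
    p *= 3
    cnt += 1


Per nesting level: O(log n) = O(log n)
Complexity: O(log n)


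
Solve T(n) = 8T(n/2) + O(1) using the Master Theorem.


a=8, b=2, c=0. log_2(8)=3 > c=0. Case 1: O(n^log_b(a)) = O(n^3)
Complexity: O(n^3)


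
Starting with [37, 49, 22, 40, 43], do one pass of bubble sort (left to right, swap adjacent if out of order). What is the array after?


After one pass: [37, 22, 40, 43, 49]


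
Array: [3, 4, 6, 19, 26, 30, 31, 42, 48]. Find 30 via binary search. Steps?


Search for 30:
[0,8] mid=4 arr[4]=26
[5,8] mid=6 arr[6]=31
[5,5] mid=5 arr[5]=30
Total: 3 comparisons


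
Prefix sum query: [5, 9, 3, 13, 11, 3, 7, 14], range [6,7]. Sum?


Prefix sums: [0, 5, 14, 17, 30, 41, 44, 51, 65]
Sum[6..7] = prefix[8] - prefix[6] = 65 - 44 = 21


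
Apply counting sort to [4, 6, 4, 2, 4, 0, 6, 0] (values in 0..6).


Count array: [2, 0, 1, 0, 3, 0, 2]
Reconstruct: [0, 0, 2, 4, 4, 4, 6, 6]


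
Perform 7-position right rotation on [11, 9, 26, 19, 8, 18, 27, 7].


Right rotate by 7: [9, 26, 19, 8, 18, 27, 7, 11]


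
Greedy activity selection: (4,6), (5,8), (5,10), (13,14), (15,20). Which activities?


Greedy: pick earliest-ending, then skip overlaps.
Selected (3 activities): [(4, 6), (13, 14), (15, 20)]


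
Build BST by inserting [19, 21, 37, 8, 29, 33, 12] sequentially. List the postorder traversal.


Root = 19; build tree by BST insertion.
Postorder traversal: [12, 8, 33, 29, 37, 21, 19]


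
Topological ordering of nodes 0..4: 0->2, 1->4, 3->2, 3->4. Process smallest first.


Kahn's algorithm, process smallest node first
Order: [0, 1, 3, 2, 4]


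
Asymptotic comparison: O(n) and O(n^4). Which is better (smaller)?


linear grows slower than quartic
O(n) is asymptotically smaller; O(n^4) grows faster


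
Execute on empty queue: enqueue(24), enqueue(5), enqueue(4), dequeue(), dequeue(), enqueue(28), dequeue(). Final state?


enqueue(24) -> [24]
enqueue(5) -> [24, 5]
enqueue(4) -> [24, 5, 4]
dequeue() returns 24 -> [5, 4]
dequeue() returns 5 -> [4]
enqueue(28) -> [4, 28]
dequeue() returns 4 -> [28]
Final queue (front to back): [28]


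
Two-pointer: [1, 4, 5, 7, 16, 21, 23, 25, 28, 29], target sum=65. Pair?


Two pointers: lo=0, hi=9
No pair sums to 65


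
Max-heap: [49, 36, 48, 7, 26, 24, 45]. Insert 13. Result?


Append 13: [49, 36, 48, 7, 26, 24, 45, 13]
Bubble up: swap idx 7(13) with idx 3(7)
Result: [49, 36, 48, 13, 26, 24, 45, 7]


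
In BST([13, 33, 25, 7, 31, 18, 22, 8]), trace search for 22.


BST root = 13
Search for 22: compare at each node
Path: [13, 33, 25, 18, 22]


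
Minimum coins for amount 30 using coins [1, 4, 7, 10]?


dp[0]=0; dp[i]=1+min(dp[i-c] for c in coins)
...dp[25]=4, dp[26]=5, dp[27]=3, dp[28]=4, dp[29]=5, dp[30]=3
Minimum coins for 30 = 3


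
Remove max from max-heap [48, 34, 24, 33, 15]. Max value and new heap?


Max = 48
Replace root with last, heapify down
Resulting heap: [34, 33, 24, 15]


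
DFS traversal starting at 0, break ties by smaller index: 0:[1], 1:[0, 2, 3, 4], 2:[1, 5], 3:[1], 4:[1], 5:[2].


DFS stack-based: start with [0]
Visit order: [0, 1, 2, 5, 3, 4]


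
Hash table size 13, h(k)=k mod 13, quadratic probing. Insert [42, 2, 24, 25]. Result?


Insertions: 42->slot 3; 2->slot 2; 24->slot 11; 25->slot 12
Table: [None, None, 2, 42, None, None, None, None, None, None, None, 24, 25]


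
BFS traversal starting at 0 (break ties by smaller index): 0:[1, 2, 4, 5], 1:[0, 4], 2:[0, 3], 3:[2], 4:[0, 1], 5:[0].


BFS queue: start with [0]
Visit order: [0, 1, 2, 4, 5, 3]


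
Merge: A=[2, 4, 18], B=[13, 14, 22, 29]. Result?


Compare heads, take smaller each step.
Merged: [2, 4, 13, 14, 18, 22, 29]


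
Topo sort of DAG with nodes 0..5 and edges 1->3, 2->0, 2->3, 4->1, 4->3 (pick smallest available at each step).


Kahn's algorithm, process smallest node first
Order: [2, 0, 4, 1, 3, 5]


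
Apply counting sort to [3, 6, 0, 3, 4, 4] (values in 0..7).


Count array: [1, 0, 0, 2, 2, 0, 1, 0]
Reconstruct: [0, 3, 3, 4, 4, 6]


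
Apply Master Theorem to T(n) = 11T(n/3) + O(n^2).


a=11, b=3, c=2. log_3(11)=2.183 > c=2. Case 1: O(n^log_b(a)) = O(n^2.183)
Complexity: O(n^2.183)


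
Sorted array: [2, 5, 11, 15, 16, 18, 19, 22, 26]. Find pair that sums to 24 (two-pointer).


Two pointers: lo=0, hi=8
Found pair: (2, 22) summing to 24


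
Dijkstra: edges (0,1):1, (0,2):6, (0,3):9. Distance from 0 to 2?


Dijkstra from 0:
Distances: {0: 0, 1: 1, 2: 6, 3: 9}
Shortest distance to 2 = 6, path = [0, 2]


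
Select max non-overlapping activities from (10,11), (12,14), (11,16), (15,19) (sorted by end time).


Greedy: pick earliest-ending, then skip overlaps.
Selected (3 activities): [(10, 11), (12, 14), (15, 19)]


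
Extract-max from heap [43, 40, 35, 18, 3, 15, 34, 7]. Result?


Max = 43
Replace root with last, heapify down
Resulting heap: [40, 18, 35, 7, 3, 15, 34]


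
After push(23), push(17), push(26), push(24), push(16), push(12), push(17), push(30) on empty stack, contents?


push(23) -> [23]
push(17) -> [23, 17]
push(26) -> [23, 17, 26]
push(24) -> [23, 17, 26, 24]
push(16) -> [23, 17, 26, 24, 16]
push(12) -> [23, 17, 26, 24, 16, 12]
push(17) -> [23, 17, 26, 24, 16, 12, 17]
push(30) -> [23, 17, 26, 24, 16, 12, 17, 30]
Final stack (bottom to top): [23, 17, 26, 24, 16, 12, 17, 30]


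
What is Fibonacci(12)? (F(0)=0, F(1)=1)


F(n)=F(n-1)+F(n-2)
...F(10)=55, F(11)=89, F(12)=144


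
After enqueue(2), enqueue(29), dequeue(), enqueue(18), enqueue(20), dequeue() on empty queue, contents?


enqueue(2) -> [2]
enqueue(29) -> [2, 29]
dequeue() returns 2 -> [29]
enqueue(18) -> [29, 18]
enqueue(20) -> [29, 18, 20]
dequeue() returns 29 -> [18, 20]
Final queue (front to back): [18, 20]


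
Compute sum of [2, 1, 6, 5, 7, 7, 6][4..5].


Prefix sums: [0, 2, 3, 9, 14, 21, 28, 34]
Sum[4..5] = prefix[6] - prefix[4] = 28 - 14 = 14


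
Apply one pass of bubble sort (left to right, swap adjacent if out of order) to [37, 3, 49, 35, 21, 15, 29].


After one pass: [3, 37, 35, 21, 15, 29, 49]


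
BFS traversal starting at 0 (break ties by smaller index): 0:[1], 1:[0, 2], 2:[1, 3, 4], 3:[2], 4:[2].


BFS queue: start with [0]
Visit order: [0, 1, 2, 3, 4]


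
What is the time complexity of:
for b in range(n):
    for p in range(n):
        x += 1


Per nesting level: O(n) * O(n) = O(n^2)
Complexity: O(n^2)


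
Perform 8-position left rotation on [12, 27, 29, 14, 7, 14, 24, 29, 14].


Left rotate by 8: [14, 12, 27, 29, 14, 7, 14, 24, 29]


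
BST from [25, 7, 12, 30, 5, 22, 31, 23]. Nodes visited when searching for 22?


BST root = 25
Search for 22: compare at each node
Path: [25, 7, 12, 22]


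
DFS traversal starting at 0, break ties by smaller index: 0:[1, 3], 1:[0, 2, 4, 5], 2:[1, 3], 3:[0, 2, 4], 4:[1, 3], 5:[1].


DFS stack-based: start with [0]
Visit order: [0, 1, 2, 3, 4, 5]


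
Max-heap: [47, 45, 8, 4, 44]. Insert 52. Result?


Append 52: [47, 45, 8, 4, 44, 52]
Bubble up: swap idx 5(52) with idx 2(8); swap idx 2(52) with idx 0(47)
Result: [52, 45, 47, 4, 44, 8]


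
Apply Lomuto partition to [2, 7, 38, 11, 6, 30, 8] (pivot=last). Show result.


Elements <= 8 go left of pivot.
Result: [2, 7, 6, 8, 38, 30, 11], pivot at index 3


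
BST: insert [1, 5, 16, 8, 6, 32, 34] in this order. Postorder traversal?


Root = 1; build tree by BST insertion.
Postorder traversal: [6, 8, 34, 32, 16, 5, 1]


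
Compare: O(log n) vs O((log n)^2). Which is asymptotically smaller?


logarithmic grows slower than polylogarithmic
O(log n) is asymptotically smaller; O((log n)^2) grows faster


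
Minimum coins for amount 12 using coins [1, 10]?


dp[0]=0; dp[i]=1+min(dp[i-c] for c in coins)
...dp[7]=7, dp[8]=8, dp[9]=9, dp[10]=1, dp[11]=2, dp[12]=3
Minimum coins for 12 = 3


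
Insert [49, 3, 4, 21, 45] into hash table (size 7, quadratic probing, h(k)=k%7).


Insertions: 49->slot 0; 3->slot 3; 4->slot 4; 21->slot 1; 45->slot 5
Table: [49, 21, None, 3, 4, 45, None]


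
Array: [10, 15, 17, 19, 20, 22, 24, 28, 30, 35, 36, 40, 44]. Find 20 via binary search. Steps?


Search for 20:
[0,12] mid=6 arr[6]=24
[0,5] mid=2 arr[2]=17
[3,5] mid=4 arr[4]=20
Total: 3 comparisons


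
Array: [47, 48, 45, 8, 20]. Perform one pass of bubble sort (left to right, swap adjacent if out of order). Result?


After one pass: [47, 45, 8, 20, 48]


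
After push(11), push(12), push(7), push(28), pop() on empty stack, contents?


push(11) -> [11]
push(12) -> [11, 12]
push(7) -> [11, 12, 7]
push(28) -> [11, 12, 7, 28]
pop() returns 28 -> [11, 12, 7]
Final stack (bottom to top): [11, 12, 7]


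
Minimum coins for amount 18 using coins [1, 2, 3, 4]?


dp[0]=0; dp[i]=1+min(dp[i-c] for c in coins)
...dp[13]=4, dp[14]=4, dp[15]=4, dp[16]=4, dp[17]=5, dp[18]=5
Minimum coins for 18 = 5


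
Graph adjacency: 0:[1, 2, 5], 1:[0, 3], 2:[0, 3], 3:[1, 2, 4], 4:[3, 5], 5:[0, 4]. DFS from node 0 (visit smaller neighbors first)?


DFS stack-based: start with [0]
Visit order: [0, 1, 3, 2, 4, 5]


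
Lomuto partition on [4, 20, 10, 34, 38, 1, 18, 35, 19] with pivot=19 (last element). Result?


Elements <= 19 go left of pivot.
Result: [4, 10, 1, 18, 19, 20, 34, 35, 38], pivot at index 4


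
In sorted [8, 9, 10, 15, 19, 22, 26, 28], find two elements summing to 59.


Two pointers: lo=0, hi=7
No pair sums to 59


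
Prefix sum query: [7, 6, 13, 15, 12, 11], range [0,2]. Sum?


Prefix sums: [0, 7, 13, 26, 41, 53, 64]
Sum[0..2] = prefix[3] - prefix[0] = 26 - 0 = 26


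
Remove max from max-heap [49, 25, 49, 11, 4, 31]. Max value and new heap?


Max = 49
Replace root with last, heapify down
Resulting heap: [49, 25, 31, 11, 4]


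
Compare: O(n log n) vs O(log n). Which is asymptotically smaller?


logarithmic grows slower than linearithmic
O(log n) is asymptotically smaller; O(n log n) grows faster


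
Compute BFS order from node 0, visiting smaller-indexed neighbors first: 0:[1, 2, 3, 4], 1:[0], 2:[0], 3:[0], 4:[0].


BFS queue: start with [0]
Visit order: [0, 1, 2, 3, 4]


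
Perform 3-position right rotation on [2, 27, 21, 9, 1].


Right rotate by 3: [21, 9, 1, 2, 27]


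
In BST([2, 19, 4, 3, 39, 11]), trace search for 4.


BST root = 2
Search for 4: compare at each node
Path: [2, 19, 4]


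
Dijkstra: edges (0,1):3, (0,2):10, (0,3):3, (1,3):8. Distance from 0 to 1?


Dijkstra from 0:
Distances: {0: 0, 1: 3, 2: 10, 3: 3}
Shortest distance to 1 = 3, path = [0, 1]


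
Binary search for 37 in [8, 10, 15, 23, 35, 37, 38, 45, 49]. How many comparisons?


Search for 37:
[0,8] mid=4 arr[4]=35
[5,8] mid=6 arr[6]=38
[5,5] mid=5 arr[5]=37
Total: 3 comparisons


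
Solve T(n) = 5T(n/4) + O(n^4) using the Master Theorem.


a=5, b=4, c=4. log_4(5)=1.161 < c=4. Case 3: O(n^c) = O(n^4)
Complexity: O(n^4)


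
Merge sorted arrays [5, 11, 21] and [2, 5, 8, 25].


Compare heads, take smaller each step.
Merged: [2, 5, 5, 8, 11, 21, 25]


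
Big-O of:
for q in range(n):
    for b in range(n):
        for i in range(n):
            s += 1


Per nesting level: O(n) * O(n) * O(n) = O(n^3)
Complexity: O(n^3)


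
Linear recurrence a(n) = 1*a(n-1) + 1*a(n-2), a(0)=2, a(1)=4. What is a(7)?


Build bottom-up:
...a(5)=26, a(6)=42, a(7)=1*42+1*26=68


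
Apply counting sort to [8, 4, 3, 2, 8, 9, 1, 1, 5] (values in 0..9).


Count array: [0, 2, 1, 1, 1, 1, 0, 0, 2, 1]
Reconstruct: [1, 1, 2, 3, 4, 5, 8, 8, 9]


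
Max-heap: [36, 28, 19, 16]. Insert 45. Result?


Append 45: [36, 28, 19, 16, 45]
Bubble up: swap idx 4(45) with idx 1(28); swap idx 1(45) with idx 0(36)
Result: [45, 36, 19, 16, 28]


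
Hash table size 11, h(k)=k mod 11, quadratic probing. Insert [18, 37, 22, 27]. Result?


Insertions: 18->slot 7; 37->slot 4; 22->slot 0; 27->slot 5
Table: [22, None, None, None, 37, 27, None, 18, None, None, None]


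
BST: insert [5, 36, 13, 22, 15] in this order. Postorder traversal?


Root = 5; build tree by BST insertion.
Postorder traversal: [15, 22, 13, 36, 5]


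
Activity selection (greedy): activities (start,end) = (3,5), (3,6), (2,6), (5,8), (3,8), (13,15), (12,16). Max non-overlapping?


Greedy: pick earliest-ending, then skip overlaps.
Selected (3 activities): [(3, 5), (5, 8), (13, 15)]


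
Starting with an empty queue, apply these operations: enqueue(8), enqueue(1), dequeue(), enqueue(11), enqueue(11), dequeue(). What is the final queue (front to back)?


enqueue(8) -> [8]
enqueue(1) -> [8, 1]
dequeue() returns 8 -> [1]
enqueue(11) -> [1, 11]
enqueue(11) -> [1, 11, 11]
dequeue() returns 1 -> [11, 11]
Final queue (front to back): [11, 11]


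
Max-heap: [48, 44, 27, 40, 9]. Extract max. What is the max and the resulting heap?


Max = 48
Replace root with last, heapify down
Resulting heap: [44, 40, 27, 9]


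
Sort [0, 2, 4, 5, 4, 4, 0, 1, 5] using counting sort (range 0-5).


Count array: [2, 1, 1, 0, 3, 2]
Reconstruct: [0, 0, 1, 2, 4, 4, 4, 5, 5]


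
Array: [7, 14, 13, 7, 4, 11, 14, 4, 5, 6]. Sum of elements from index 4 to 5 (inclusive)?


Prefix sums: [0, 7, 21, 34, 41, 45, 56, 70, 74, 79, 85]
Sum[4..5] = prefix[6] - prefix[4] = 56 - 41 = 15


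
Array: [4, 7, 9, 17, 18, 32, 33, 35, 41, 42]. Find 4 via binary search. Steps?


Search for 4:
[0,9] mid=4 arr[4]=18
[0,3] mid=1 arr[1]=7
[0,0] mid=0 arr[0]=4
Total: 3 comparisons


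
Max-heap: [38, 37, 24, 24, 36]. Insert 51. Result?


Append 51: [38, 37, 24, 24, 36, 51]
Bubble up: swap idx 5(51) with idx 2(24); swap idx 2(51) with idx 0(38)
Result: [51, 37, 38, 24, 36, 24]
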